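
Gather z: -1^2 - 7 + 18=10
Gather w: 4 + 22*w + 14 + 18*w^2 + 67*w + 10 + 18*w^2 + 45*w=36*w^2 + 134*w + 28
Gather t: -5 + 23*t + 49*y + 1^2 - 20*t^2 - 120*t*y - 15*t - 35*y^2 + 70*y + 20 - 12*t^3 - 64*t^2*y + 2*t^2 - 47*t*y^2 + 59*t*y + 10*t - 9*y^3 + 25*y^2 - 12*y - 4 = -12*t^3 + t^2*(-64*y - 18) + t*(-47*y^2 - 61*y + 18) - 9*y^3 - 10*y^2 + 107*y + 12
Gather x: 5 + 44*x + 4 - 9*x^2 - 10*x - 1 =-9*x^2 + 34*x + 8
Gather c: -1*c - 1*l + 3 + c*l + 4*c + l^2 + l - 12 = c*(l + 3) + l^2 - 9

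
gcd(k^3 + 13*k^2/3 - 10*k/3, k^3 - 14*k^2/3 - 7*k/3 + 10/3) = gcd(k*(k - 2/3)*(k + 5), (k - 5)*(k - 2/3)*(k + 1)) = k - 2/3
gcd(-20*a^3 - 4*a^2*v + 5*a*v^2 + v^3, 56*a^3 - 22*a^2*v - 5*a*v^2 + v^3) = -2*a + v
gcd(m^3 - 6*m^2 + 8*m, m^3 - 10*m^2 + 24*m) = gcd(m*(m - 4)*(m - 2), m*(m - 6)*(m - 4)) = m^2 - 4*m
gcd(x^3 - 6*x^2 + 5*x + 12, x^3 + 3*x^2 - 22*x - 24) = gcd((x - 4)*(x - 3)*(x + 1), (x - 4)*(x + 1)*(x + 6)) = x^2 - 3*x - 4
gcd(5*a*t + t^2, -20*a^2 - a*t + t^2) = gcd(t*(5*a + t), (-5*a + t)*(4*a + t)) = 1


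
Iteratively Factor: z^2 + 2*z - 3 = (z - 1)*(z + 3)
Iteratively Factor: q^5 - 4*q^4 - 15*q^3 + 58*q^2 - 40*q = (q - 1)*(q^4 - 3*q^3 - 18*q^2 + 40*q) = q*(q - 1)*(q^3 - 3*q^2 - 18*q + 40) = q*(q - 5)*(q - 1)*(q^2 + 2*q - 8) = q*(q - 5)*(q - 2)*(q - 1)*(q + 4)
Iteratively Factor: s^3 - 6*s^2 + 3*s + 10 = (s + 1)*(s^2 - 7*s + 10) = (s - 5)*(s + 1)*(s - 2)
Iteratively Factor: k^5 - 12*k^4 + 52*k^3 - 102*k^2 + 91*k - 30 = (k - 5)*(k^4 - 7*k^3 + 17*k^2 - 17*k + 6) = (k - 5)*(k - 3)*(k^3 - 4*k^2 + 5*k - 2) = (k - 5)*(k - 3)*(k - 1)*(k^2 - 3*k + 2) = (k - 5)*(k - 3)*(k - 1)^2*(k - 2)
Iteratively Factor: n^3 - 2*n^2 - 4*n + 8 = (n - 2)*(n^2 - 4) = (n - 2)*(n + 2)*(n - 2)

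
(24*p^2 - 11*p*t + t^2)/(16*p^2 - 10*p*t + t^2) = (3*p - t)/(2*p - t)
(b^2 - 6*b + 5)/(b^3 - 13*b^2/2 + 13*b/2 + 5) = 2*(b - 1)/(2*b^2 - 3*b - 2)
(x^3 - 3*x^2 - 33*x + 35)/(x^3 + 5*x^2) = 1 - 8/x + 7/x^2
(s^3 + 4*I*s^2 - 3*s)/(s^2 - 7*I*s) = (s^2 + 4*I*s - 3)/(s - 7*I)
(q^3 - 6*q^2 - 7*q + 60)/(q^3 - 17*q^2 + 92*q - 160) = (q + 3)/(q - 8)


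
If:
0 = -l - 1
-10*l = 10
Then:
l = -1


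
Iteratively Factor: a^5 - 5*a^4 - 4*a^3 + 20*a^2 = (a)*(a^4 - 5*a^3 - 4*a^2 + 20*a) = a*(a - 2)*(a^3 - 3*a^2 - 10*a) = a*(a - 2)*(a + 2)*(a^2 - 5*a) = a^2*(a - 2)*(a + 2)*(a - 5)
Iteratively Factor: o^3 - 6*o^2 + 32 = (o - 4)*(o^2 - 2*o - 8) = (o - 4)^2*(o + 2)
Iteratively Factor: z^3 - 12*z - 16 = (z + 2)*(z^2 - 2*z - 8) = (z - 4)*(z + 2)*(z + 2)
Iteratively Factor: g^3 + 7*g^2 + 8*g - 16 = (g + 4)*(g^2 + 3*g - 4) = (g - 1)*(g + 4)*(g + 4)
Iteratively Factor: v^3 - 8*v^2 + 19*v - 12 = (v - 1)*(v^2 - 7*v + 12) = (v - 4)*(v - 1)*(v - 3)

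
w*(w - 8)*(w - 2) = w^3 - 10*w^2 + 16*w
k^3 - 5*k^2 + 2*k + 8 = (k - 4)*(k - 2)*(k + 1)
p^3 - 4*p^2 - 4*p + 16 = (p - 4)*(p - 2)*(p + 2)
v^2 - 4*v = v*(v - 4)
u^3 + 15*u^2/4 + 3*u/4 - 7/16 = (u - 1/4)*(u + 1/2)*(u + 7/2)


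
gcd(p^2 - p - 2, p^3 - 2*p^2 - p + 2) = p^2 - p - 2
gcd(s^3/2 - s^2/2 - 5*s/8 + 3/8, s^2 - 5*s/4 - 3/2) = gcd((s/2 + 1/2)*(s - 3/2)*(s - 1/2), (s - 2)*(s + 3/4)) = 1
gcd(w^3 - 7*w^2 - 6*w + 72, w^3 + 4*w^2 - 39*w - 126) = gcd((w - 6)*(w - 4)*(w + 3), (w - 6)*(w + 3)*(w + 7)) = w^2 - 3*w - 18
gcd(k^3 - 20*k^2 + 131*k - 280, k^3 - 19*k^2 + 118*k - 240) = k^2 - 13*k + 40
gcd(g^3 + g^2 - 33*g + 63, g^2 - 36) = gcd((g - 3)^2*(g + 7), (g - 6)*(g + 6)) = 1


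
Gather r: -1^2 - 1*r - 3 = -r - 4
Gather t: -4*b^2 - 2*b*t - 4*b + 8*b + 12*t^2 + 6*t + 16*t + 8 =-4*b^2 + 4*b + 12*t^2 + t*(22 - 2*b) + 8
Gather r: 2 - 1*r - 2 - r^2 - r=-r^2 - 2*r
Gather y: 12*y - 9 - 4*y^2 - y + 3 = -4*y^2 + 11*y - 6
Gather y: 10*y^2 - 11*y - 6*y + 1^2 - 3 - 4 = 10*y^2 - 17*y - 6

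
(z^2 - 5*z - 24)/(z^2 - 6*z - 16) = (z + 3)/(z + 2)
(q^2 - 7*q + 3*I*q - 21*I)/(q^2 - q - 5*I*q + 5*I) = (q^2 - 7*q + 3*I*q - 21*I)/(q^2 - q - 5*I*q + 5*I)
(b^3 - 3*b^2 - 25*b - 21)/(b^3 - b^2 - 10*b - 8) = (b^2 - 4*b - 21)/(b^2 - 2*b - 8)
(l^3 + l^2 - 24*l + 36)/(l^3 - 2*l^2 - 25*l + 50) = (l^2 + 3*l - 18)/(l^2 - 25)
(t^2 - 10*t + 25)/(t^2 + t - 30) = (t - 5)/(t + 6)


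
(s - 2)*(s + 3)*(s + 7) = s^3 + 8*s^2 + s - 42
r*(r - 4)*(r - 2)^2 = r^4 - 8*r^3 + 20*r^2 - 16*r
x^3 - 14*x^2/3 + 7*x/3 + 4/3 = (x - 4)*(x - 1)*(x + 1/3)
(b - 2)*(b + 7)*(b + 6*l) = b^3 + 6*b^2*l + 5*b^2 + 30*b*l - 14*b - 84*l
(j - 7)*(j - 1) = j^2 - 8*j + 7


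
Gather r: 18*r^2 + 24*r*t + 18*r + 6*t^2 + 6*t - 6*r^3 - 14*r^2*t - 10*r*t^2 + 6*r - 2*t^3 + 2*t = -6*r^3 + r^2*(18 - 14*t) + r*(-10*t^2 + 24*t + 24) - 2*t^3 + 6*t^2 + 8*t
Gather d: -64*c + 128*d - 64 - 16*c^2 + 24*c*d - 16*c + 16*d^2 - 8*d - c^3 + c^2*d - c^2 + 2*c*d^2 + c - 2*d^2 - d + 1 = -c^3 - 17*c^2 - 79*c + d^2*(2*c + 14) + d*(c^2 + 24*c + 119) - 63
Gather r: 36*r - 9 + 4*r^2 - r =4*r^2 + 35*r - 9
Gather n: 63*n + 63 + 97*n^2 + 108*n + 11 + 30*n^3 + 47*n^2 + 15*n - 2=30*n^3 + 144*n^2 + 186*n + 72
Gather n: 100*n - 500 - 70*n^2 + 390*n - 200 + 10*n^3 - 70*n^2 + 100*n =10*n^3 - 140*n^2 + 590*n - 700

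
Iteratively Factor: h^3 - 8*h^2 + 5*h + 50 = (h - 5)*(h^2 - 3*h - 10) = (h - 5)*(h + 2)*(h - 5)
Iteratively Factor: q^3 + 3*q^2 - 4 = (q + 2)*(q^2 + q - 2) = (q + 2)^2*(q - 1)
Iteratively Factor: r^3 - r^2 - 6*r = (r)*(r^2 - r - 6) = r*(r + 2)*(r - 3)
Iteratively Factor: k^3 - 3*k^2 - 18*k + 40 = (k + 4)*(k^2 - 7*k + 10) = (k - 2)*(k + 4)*(k - 5)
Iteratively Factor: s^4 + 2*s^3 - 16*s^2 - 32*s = (s)*(s^3 + 2*s^2 - 16*s - 32) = s*(s - 4)*(s^2 + 6*s + 8) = s*(s - 4)*(s + 2)*(s + 4)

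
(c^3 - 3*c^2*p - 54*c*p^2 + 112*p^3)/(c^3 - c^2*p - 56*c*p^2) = (c - 2*p)/c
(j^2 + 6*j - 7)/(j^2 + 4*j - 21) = (j - 1)/(j - 3)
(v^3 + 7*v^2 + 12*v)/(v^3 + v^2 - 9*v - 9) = v*(v + 4)/(v^2 - 2*v - 3)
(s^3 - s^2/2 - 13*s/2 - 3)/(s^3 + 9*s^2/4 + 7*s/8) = 4*(s^2 - s - 6)/(s*(4*s + 7))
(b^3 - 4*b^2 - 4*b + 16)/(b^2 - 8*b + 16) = (b^2 - 4)/(b - 4)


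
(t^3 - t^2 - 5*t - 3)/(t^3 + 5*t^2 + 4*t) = (t^2 - 2*t - 3)/(t*(t + 4))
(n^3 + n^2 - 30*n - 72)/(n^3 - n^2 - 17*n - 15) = (n^2 - 2*n - 24)/(n^2 - 4*n - 5)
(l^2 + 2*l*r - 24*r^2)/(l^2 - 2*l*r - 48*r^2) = (-l + 4*r)/(-l + 8*r)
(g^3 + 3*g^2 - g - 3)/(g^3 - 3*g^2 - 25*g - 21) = (g - 1)/(g - 7)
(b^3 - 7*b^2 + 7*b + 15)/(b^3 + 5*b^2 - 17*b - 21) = (b - 5)/(b + 7)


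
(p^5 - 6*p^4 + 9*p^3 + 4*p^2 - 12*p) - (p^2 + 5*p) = p^5 - 6*p^4 + 9*p^3 + 3*p^2 - 17*p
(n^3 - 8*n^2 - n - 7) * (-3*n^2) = -3*n^5 + 24*n^4 + 3*n^3 + 21*n^2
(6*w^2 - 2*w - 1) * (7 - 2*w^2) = -12*w^4 + 4*w^3 + 44*w^2 - 14*w - 7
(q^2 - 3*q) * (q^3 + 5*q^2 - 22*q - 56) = q^5 + 2*q^4 - 37*q^3 + 10*q^2 + 168*q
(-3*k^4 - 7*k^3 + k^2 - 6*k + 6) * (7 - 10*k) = 30*k^5 + 49*k^4 - 59*k^3 + 67*k^2 - 102*k + 42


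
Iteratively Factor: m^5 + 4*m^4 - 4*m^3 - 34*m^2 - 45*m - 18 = (m + 1)*(m^4 + 3*m^3 - 7*m^2 - 27*m - 18) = (m - 3)*(m + 1)*(m^3 + 6*m^2 + 11*m + 6) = (m - 3)*(m + 1)*(m + 2)*(m^2 + 4*m + 3) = (m - 3)*(m + 1)*(m + 2)*(m + 3)*(m + 1)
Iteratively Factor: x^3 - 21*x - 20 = (x + 4)*(x^2 - 4*x - 5) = (x + 1)*(x + 4)*(x - 5)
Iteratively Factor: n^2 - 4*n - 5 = (n - 5)*(n + 1)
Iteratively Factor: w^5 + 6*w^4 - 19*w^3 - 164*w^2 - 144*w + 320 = (w - 5)*(w^4 + 11*w^3 + 36*w^2 + 16*w - 64) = (w - 5)*(w + 4)*(w^3 + 7*w^2 + 8*w - 16) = (w - 5)*(w - 1)*(w + 4)*(w^2 + 8*w + 16) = (w - 5)*(w - 1)*(w + 4)^2*(w + 4)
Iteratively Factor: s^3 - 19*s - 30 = (s + 2)*(s^2 - 2*s - 15) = (s + 2)*(s + 3)*(s - 5)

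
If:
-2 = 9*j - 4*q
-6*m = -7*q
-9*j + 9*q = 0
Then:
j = -2/5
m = -7/15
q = -2/5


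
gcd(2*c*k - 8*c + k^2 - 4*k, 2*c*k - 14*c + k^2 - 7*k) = 2*c + k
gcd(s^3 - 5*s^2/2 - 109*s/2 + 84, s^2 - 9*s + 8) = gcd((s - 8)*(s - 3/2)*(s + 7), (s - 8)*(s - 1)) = s - 8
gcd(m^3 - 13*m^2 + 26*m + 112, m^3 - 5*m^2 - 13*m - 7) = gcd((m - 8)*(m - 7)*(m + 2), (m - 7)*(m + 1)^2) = m - 7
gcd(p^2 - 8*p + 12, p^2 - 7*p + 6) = p - 6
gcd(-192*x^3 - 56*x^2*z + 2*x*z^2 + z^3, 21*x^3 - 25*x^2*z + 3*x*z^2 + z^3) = 1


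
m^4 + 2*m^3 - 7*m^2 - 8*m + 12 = (m - 2)*(m - 1)*(m + 2)*(m + 3)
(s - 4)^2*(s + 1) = s^3 - 7*s^2 + 8*s + 16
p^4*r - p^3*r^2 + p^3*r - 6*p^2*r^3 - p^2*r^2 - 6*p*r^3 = p*(p - 3*r)*(p + 2*r)*(p*r + r)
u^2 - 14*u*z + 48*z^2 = (u - 8*z)*(u - 6*z)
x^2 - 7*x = x*(x - 7)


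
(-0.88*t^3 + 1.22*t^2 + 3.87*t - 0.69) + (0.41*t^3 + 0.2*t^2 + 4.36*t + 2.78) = -0.47*t^3 + 1.42*t^2 + 8.23*t + 2.09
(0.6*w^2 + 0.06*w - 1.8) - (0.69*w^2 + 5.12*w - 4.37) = -0.09*w^2 - 5.06*w + 2.57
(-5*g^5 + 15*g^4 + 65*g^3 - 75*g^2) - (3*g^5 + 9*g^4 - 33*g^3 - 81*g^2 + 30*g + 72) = -8*g^5 + 6*g^4 + 98*g^3 + 6*g^2 - 30*g - 72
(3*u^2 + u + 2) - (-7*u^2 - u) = 10*u^2 + 2*u + 2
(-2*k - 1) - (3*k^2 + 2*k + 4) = -3*k^2 - 4*k - 5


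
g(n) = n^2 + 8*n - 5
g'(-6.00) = -4.00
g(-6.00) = -17.00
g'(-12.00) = -16.00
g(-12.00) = 43.00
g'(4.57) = 17.14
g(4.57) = 52.44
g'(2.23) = 12.46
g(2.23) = 17.81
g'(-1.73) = 4.54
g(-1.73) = -15.85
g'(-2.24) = 3.52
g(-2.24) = -17.90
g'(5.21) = 18.42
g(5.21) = 63.82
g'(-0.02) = 7.96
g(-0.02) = -5.16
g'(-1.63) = 4.74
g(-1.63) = -15.38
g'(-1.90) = 4.20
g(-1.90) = -16.59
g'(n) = 2*n + 8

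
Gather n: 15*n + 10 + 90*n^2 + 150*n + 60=90*n^2 + 165*n + 70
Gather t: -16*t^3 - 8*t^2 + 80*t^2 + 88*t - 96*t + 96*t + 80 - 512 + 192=-16*t^3 + 72*t^2 + 88*t - 240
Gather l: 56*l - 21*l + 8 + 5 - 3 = 35*l + 10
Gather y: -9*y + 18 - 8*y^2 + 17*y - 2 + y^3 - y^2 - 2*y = y^3 - 9*y^2 + 6*y + 16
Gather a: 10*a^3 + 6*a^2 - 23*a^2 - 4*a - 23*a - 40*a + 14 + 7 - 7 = 10*a^3 - 17*a^2 - 67*a + 14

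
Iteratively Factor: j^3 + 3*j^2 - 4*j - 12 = (j + 3)*(j^2 - 4) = (j + 2)*(j + 3)*(j - 2)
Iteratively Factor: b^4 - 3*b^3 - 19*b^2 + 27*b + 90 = (b - 5)*(b^3 + 2*b^2 - 9*b - 18) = (b - 5)*(b + 3)*(b^2 - b - 6) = (b - 5)*(b - 3)*(b + 3)*(b + 2)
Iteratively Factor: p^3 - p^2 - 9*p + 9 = (p + 3)*(p^2 - 4*p + 3) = (p - 3)*(p + 3)*(p - 1)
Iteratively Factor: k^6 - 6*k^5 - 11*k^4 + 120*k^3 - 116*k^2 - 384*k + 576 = (k - 3)*(k^5 - 3*k^4 - 20*k^3 + 60*k^2 + 64*k - 192) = (k - 4)*(k - 3)*(k^4 + k^3 - 16*k^2 - 4*k + 48) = (k - 4)*(k - 3)*(k + 2)*(k^3 - k^2 - 14*k + 24) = (k - 4)*(k - 3)*(k + 2)*(k + 4)*(k^2 - 5*k + 6) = (k - 4)*(k - 3)^2*(k + 2)*(k + 4)*(k - 2)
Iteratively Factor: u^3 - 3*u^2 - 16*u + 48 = (u - 4)*(u^2 + u - 12) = (u - 4)*(u + 4)*(u - 3)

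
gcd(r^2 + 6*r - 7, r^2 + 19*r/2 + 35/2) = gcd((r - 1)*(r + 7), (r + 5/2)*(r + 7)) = r + 7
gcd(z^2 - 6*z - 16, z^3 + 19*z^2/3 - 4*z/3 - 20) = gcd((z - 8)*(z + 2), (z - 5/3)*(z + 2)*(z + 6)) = z + 2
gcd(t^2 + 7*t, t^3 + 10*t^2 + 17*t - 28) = t + 7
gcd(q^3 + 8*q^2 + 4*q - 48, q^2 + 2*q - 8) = q^2 + 2*q - 8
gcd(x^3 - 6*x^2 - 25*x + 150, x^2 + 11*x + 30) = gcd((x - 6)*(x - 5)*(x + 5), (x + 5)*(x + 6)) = x + 5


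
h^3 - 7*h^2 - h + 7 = (h - 7)*(h - 1)*(h + 1)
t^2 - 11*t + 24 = (t - 8)*(t - 3)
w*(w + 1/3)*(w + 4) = w^3 + 13*w^2/3 + 4*w/3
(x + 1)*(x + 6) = x^2 + 7*x + 6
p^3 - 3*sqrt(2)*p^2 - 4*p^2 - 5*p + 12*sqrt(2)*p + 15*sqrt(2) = (p - 5)*(p + 1)*(p - 3*sqrt(2))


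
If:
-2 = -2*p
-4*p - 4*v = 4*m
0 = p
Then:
No Solution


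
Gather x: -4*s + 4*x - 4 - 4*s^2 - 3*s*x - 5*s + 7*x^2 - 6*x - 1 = -4*s^2 - 9*s + 7*x^2 + x*(-3*s - 2) - 5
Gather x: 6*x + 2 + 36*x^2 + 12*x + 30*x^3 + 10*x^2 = 30*x^3 + 46*x^2 + 18*x + 2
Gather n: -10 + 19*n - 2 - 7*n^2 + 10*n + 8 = -7*n^2 + 29*n - 4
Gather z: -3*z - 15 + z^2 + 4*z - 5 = z^2 + z - 20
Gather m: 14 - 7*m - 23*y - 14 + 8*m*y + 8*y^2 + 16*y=m*(8*y - 7) + 8*y^2 - 7*y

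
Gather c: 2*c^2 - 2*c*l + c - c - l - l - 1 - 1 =2*c^2 - 2*c*l - 2*l - 2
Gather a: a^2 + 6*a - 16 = a^2 + 6*a - 16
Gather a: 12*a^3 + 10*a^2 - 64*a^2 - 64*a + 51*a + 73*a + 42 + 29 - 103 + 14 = 12*a^3 - 54*a^2 + 60*a - 18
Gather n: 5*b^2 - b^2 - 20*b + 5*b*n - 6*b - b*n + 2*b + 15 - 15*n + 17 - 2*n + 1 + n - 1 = 4*b^2 - 24*b + n*(4*b - 16) + 32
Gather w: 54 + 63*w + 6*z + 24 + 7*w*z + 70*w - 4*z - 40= w*(7*z + 133) + 2*z + 38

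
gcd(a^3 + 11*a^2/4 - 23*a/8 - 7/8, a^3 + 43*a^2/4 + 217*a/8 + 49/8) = a^2 + 15*a/4 + 7/8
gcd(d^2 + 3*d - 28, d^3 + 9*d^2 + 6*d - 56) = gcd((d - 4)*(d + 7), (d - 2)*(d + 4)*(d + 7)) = d + 7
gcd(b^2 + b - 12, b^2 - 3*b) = b - 3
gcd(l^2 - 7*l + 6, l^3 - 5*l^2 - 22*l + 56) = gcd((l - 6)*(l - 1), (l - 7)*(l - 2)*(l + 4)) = 1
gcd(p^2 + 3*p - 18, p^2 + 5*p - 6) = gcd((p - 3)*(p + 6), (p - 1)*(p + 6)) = p + 6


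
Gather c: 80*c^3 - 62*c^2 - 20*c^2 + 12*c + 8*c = 80*c^3 - 82*c^2 + 20*c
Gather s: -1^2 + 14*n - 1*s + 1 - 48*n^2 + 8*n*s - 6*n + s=-48*n^2 + 8*n*s + 8*n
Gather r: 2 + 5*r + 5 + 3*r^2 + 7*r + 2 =3*r^2 + 12*r + 9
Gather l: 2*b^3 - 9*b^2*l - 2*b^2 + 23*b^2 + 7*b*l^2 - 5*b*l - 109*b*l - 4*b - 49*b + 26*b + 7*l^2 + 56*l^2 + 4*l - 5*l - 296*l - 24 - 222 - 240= 2*b^3 + 21*b^2 - 27*b + l^2*(7*b + 63) + l*(-9*b^2 - 114*b - 297) - 486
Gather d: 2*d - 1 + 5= 2*d + 4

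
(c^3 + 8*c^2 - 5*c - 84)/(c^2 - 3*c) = c + 11 + 28/c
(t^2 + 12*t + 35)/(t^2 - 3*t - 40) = (t + 7)/(t - 8)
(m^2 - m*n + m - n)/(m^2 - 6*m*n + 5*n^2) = (m + 1)/(m - 5*n)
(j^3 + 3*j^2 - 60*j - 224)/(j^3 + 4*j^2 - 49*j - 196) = (j - 8)/(j - 7)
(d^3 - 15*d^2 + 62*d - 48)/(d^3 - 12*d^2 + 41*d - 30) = (d - 8)/(d - 5)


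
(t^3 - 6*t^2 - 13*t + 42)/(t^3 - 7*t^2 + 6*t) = (t^3 - 6*t^2 - 13*t + 42)/(t*(t^2 - 7*t + 6))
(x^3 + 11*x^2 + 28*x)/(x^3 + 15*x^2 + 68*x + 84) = x*(x + 4)/(x^2 + 8*x + 12)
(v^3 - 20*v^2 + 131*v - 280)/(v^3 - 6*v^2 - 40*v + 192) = (v^2 - 12*v + 35)/(v^2 + 2*v - 24)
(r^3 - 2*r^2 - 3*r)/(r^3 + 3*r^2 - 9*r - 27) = r*(r + 1)/(r^2 + 6*r + 9)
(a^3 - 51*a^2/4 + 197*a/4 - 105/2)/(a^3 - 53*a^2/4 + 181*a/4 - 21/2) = (4*a^2 - 27*a + 35)/(4*a^2 - 29*a + 7)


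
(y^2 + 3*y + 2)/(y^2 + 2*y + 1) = (y + 2)/(y + 1)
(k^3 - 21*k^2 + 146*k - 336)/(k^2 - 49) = (k^2 - 14*k + 48)/(k + 7)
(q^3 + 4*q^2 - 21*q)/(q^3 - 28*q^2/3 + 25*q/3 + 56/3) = 3*q*(q^2 + 4*q - 21)/(3*q^3 - 28*q^2 + 25*q + 56)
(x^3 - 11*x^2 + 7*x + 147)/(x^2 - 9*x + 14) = (x^2 - 4*x - 21)/(x - 2)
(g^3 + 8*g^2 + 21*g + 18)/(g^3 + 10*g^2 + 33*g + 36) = (g + 2)/(g + 4)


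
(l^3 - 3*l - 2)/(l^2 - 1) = (l^2 - l - 2)/(l - 1)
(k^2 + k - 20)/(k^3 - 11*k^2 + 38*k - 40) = (k + 5)/(k^2 - 7*k + 10)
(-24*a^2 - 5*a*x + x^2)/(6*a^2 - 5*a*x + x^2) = (-24*a^2 - 5*a*x + x^2)/(6*a^2 - 5*a*x + x^2)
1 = 1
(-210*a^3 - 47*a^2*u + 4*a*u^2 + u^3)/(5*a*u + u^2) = -42*a^2/u - a + u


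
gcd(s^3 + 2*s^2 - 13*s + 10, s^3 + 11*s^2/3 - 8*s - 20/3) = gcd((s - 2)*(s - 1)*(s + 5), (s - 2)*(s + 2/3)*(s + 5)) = s^2 + 3*s - 10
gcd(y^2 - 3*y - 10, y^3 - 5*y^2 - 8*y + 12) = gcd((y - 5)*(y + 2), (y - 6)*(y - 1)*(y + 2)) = y + 2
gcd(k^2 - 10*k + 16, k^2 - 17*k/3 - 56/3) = k - 8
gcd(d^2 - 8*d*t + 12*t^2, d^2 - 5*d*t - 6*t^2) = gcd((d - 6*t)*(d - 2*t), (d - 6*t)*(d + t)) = -d + 6*t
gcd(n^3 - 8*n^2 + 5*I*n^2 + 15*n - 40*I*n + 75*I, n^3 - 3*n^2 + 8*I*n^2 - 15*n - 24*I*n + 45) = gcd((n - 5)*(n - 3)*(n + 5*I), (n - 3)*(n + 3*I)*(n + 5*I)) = n^2 + n*(-3 + 5*I) - 15*I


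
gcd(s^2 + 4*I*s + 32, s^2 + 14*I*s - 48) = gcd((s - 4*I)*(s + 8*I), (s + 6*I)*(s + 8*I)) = s + 8*I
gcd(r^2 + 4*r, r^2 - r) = r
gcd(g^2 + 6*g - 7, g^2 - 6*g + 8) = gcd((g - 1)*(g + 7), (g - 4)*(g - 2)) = 1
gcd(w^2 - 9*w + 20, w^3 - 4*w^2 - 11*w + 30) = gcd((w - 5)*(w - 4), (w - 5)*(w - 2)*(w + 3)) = w - 5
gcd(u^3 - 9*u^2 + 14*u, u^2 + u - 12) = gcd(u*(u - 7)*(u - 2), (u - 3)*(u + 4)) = 1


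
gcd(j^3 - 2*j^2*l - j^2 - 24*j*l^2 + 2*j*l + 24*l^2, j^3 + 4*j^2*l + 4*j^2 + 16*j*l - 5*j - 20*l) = j^2 + 4*j*l - j - 4*l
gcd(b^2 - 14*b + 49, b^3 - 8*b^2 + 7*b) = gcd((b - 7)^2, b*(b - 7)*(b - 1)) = b - 7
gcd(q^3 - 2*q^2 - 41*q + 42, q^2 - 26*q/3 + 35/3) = q - 7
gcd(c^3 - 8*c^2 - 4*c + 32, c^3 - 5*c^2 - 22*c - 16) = c^2 - 6*c - 16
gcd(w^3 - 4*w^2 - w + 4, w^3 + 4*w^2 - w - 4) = w^2 - 1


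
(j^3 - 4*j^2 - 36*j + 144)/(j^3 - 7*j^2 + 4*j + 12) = (j^2 + 2*j - 24)/(j^2 - j - 2)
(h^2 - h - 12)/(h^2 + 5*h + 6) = (h - 4)/(h + 2)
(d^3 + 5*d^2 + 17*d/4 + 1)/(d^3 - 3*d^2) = (d^3 + 5*d^2 + 17*d/4 + 1)/(d^2*(d - 3))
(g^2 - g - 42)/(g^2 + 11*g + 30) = (g - 7)/(g + 5)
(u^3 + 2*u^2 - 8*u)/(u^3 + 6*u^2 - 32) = u/(u + 4)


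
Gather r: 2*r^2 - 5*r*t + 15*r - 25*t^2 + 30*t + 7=2*r^2 + r*(15 - 5*t) - 25*t^2 + 30*t + 7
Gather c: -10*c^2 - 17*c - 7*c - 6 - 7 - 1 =-10*c^2 - 24*c - 14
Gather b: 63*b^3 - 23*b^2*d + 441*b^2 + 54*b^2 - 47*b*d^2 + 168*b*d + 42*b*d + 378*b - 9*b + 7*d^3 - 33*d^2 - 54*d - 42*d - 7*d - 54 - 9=63*b^3 + b^2*(495 - 23*d) + b*(-47*d^2 + 210*d + 369) + 7*d^3 - 33*d^2 - 103*d - 63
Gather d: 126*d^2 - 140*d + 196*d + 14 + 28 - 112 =126*d^2 + 56*d - 70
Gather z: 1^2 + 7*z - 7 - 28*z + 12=6 - 21*z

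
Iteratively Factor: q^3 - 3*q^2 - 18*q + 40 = (q - 2)*(q^2 - q - 20) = (q - 5)*(q - 2)*(q + 4)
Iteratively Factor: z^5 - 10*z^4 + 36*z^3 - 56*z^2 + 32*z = (z - 2)*(z^4 - 8*z^3 + 20*z^2 - 16*z) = (z - 4)*(z - 2)*(z^3 - 4*z^2 + 4*z) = (z - 4)*(z - 2)^2*(z^2 - 2*z) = z*(z - 4)*(z - 2)^2*(z - 2)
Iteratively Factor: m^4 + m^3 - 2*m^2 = (m + 2)*(m^3 - m^2) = m*(m + 2)*(m^2 - m) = m^2*(m + 2)*(m - 1)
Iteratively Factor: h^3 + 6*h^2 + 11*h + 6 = (h + 1)*(h^2 + 5*h + 6) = (h + 1)*(h + 2)*(h + 3)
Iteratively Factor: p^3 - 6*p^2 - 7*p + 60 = (p - 5)*(p^2 - p - 12) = (p - 5)*(p - 4)*(p + 3)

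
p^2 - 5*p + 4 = (p - 4)*(p - 1)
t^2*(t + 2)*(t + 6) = t^4 + 8*t^3 + 12*t^2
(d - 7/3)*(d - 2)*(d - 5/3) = d^3 - 6*d^2 + 107*d/9 - 70/9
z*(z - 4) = z^2 - 4*z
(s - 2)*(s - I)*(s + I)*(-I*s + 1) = -I*s^4 + s^3 + 2*I*s^3 - 2*s^2 - I*s^2 + s + 2*I*s - 2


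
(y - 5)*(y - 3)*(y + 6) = y^3 - 2*y^2 - 33*y + 90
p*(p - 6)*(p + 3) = p^3 - 3*p^2 - 18*p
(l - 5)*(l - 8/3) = l^2 - 23*l/3 + 40/3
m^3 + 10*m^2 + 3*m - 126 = (m - 3)*(m + 6)*(m + 7)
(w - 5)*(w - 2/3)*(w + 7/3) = w^3 - 10*w^2/3 - 89*w/9 + 70/9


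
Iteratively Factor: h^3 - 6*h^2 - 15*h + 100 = (h - 5)*(h^2 - h - 20) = (h - 5)*(h + 4)*(h - 5)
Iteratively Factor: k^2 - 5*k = (k)*(k - 5)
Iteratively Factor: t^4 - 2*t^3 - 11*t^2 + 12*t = (t + 3)*(t^3 - 5*t^2 + 4*t) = (t - 4)*(t + 3)*(t^2 - t) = t*(t - 4)*(t + 3)*(t - 1)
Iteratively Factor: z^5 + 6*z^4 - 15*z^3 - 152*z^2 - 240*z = (z - 5)*(z^4 + 11*z^3 + 40*z^2 + 48*z) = (z - 5)*(z + 4)*(z^3 + 7*z^2 + 12*z) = z*(z - 5)*(z + 4)*(z^2 + 7*z + 12) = z*(z - 5)*(z + 3)*(z + 4)*(z + 4)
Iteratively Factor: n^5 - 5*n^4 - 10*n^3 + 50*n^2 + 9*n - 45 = (n - 3)*(n^4 - 2*n^3 - 16*n^2 + 2*n + 15) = (n - 5)*(n - 3)*(n^3 + 3*n^2 - n - 3) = (n - 5)*(n - 3)*(n - 1)*(n^2 + 4*n + 3) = (n - 5)*(n - 3)*(n - 1)*(n + 3)*(n + 1)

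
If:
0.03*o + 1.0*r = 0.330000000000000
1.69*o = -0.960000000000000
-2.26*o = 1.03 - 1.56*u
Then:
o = -0.57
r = 0.35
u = -0.16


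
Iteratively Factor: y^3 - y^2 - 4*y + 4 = (y - 2)*(y^2 + y - 2) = (y - 2)*(y + 2)*(y - 1)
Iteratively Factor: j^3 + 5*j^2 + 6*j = (j + 2)*(j^2 + 3*j) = j*(j + 2)*(j + 3)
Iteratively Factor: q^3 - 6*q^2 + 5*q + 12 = (q - 3)*(q^2 - 3*q - 4) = (q - 3)*(q + 1)*(q - 4)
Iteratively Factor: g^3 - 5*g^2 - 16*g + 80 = (g + 4)*(g^2 - 9*g + 20) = (g - 4)*(g + 4)*(g - 5)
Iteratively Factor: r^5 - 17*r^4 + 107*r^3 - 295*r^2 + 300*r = (r - 4)*(r^4 - 13*r^3 + 55*r^2 - 75*r) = (r - 5)*(r - 4)*(r^3 - 8*r^2 + 15*r) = (r - 5)*(r - 4)*(r - 3)*(r^2 - 5*r) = (r - 5)^2*(r - 4)*(r - 3)*(r)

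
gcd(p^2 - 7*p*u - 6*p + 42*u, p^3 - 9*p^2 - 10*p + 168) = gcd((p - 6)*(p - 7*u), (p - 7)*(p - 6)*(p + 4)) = p - 6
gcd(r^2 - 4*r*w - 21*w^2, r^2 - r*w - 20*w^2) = 1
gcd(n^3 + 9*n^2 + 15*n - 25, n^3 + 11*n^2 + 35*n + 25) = n^2 + 10*n + 25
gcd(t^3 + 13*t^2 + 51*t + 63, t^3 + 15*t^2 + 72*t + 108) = t + 3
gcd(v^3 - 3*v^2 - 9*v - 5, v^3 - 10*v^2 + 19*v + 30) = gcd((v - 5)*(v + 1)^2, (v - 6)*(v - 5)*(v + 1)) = v^2 - 4*v - 5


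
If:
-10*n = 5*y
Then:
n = -y/2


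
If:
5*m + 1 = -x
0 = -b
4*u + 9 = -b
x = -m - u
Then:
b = 0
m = -13/16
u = -9/4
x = 49/16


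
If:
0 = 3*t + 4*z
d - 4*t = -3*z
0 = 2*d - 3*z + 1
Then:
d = -25/59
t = -4/59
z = 3/59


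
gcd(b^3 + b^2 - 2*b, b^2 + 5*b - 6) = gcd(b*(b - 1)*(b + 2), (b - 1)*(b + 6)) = b - 1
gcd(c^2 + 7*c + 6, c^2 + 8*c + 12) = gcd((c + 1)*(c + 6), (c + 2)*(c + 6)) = c + 6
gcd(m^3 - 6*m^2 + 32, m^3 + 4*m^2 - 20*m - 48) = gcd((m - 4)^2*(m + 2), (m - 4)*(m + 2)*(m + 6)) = m^2 - 2*m - 8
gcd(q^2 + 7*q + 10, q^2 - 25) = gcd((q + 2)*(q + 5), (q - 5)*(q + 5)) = q + 5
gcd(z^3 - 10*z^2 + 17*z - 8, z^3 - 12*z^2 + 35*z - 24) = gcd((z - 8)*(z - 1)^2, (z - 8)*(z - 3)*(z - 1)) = z^2 - 9*z + 8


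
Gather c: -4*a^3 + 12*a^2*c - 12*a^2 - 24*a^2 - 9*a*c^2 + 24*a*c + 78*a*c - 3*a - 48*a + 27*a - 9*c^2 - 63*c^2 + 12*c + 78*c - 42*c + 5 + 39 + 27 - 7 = -4*a^3 - 36*a^2 - 24*a + c^2*(-9*a - 72) + c*(12*a^2 + 102*a + 48) + 64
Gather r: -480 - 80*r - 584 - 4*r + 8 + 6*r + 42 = -78*r - 1014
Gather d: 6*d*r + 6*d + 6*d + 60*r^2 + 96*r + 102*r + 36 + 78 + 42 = d*(6*r + 12) + 60*r^2 + 198*r + 156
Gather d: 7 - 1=6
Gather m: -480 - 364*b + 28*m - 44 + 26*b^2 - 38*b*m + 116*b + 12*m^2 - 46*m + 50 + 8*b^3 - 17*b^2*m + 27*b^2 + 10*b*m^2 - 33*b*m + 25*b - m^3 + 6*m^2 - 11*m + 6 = 8*b^3 + 53*b^2 - 223*b - m^3 + m^2*(10*b + 18) + m*(-17*b^2 - 71*b - 29) - 468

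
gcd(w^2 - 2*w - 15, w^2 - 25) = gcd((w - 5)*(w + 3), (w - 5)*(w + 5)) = w - 5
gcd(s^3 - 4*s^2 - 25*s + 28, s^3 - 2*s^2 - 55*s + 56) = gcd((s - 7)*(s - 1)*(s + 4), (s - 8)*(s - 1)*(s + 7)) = s - 1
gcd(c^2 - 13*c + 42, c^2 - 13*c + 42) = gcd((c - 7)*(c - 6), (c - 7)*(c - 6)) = c^2 - 13*c + 42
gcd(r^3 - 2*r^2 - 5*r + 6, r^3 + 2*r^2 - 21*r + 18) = r^2 - 4*r + 3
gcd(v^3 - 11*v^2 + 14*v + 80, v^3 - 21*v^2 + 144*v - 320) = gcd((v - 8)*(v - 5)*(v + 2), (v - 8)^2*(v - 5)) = v^2 - 13*v + 40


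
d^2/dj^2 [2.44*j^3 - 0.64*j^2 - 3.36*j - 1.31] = 14.64*j - 1.28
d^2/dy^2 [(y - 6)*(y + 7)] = 2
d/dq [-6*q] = -6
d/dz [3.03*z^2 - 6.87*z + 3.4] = 6.06*z - 6.87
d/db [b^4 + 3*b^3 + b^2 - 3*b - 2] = 4*b^3 + 9*b^2 + 2*b - 3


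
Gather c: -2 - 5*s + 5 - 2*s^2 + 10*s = -2*s^2 + 5*s + 3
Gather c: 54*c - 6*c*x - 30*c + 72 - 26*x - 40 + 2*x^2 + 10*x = c*(24 - 6*x) + 2*x^2 - 16*x + 32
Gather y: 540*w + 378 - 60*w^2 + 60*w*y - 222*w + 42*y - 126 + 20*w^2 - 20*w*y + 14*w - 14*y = -40*w^2 + 332*w + y*(40*w + 28) + 252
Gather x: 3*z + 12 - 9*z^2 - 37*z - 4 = -9*z^2 - 34*z + 8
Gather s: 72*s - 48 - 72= 72*s - 120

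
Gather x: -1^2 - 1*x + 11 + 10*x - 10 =9*x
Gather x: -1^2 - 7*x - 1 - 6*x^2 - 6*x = -6*x^2 - 13*x - 2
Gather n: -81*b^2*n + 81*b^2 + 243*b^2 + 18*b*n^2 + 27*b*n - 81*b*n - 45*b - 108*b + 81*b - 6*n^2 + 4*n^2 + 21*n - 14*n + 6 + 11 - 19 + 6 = 324*b^2 - 72*b + n^2*(18*b - 2) + n*(-81*b^2 - 54*b + 7) + 4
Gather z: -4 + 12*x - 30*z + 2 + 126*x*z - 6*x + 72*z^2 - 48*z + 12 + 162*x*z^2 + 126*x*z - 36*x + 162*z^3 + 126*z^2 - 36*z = -30*x + 162*z^3 + z^2*(162*x + 198) + z*(252*x - 114) + 10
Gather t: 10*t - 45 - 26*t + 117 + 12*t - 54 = 18 - 4*t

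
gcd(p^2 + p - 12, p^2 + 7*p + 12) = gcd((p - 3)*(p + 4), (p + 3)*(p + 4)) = p + 4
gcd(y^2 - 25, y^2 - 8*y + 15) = y - 5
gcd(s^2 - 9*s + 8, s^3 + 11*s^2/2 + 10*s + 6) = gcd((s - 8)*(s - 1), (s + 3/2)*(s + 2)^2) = 1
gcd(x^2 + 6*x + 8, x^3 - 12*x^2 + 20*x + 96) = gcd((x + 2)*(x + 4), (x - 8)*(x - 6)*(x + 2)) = x + 2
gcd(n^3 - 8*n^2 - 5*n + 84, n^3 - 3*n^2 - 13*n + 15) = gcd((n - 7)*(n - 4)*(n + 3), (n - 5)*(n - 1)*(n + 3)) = n + 3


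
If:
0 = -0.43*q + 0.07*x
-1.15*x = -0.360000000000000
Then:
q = 0.05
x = 0.31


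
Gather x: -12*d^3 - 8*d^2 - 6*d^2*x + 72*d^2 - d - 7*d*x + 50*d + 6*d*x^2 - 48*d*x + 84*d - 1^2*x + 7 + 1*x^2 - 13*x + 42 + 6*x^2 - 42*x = -12*d^3 + 64*d^2 + 133*d + x^2*(6*d + 7) + x*(-6*d^2 - 55*d - 56) + 49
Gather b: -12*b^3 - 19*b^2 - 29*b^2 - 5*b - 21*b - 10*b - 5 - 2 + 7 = -12*b^3 - 48*b^2 - 36*b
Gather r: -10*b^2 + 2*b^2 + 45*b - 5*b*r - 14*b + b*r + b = -8*b^2 - 4*b*r + 32*b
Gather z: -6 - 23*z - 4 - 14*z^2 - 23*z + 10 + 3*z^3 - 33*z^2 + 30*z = 3*z^3 - 47*z^2 - 16*z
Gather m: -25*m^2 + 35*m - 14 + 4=-25*m^2 + 35*m - 10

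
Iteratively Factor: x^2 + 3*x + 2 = (x + 1)*(x + 2)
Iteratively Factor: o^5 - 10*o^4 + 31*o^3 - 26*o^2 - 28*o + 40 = (o - 2)*(o^4 - 8*o^3 + 15*o^2 + 4*o - 20) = (o - 2)*(o + 1)*(o^3 - 9*o^2 + 24*o - 20) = (o - 2)^2*(o + 1)*(o^2 - 7*o + 10) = (o - 5)*(o - 2)^2*(o + 1)*(o - 2)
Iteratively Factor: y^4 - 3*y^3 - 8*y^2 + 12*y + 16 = (y - 4)*(y^3 + y^2 - 4*y - 4) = (y - 4)*(y + 1)*(y^2 - 4) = (y - 4)*(y + 1)*(y + 2)*(y - 2)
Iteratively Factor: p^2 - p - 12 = (p - 4)*(p + 3)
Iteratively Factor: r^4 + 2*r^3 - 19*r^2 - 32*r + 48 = (r + 3)*(r^3 - r^2 - 16*r + 16) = (r + 3)*(r + 4)*(r^2 - 5*r + 4) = (r - 4)*(r + 3)*(r + 4)*(r - 1)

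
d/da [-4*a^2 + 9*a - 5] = 9 - 8*a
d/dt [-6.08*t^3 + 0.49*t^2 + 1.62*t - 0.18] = -18.24*t^2 + 0.98*t + 1.62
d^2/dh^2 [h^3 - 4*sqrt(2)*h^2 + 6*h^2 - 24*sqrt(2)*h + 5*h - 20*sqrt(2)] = 6*h - 8*sqrt(2) + 12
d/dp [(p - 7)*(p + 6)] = 2*p - 1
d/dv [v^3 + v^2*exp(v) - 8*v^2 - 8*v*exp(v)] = v^2*exp(v) + 3*v^2 - 6*v*exp(v) - 16*v - 8*exp(v)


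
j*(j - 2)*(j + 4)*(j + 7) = j^4 + 9*j^3 + 6*j^2 - 56*j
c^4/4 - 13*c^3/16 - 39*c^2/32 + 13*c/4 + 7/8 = (c/4 + 1/2)*(c - 7/2)*(c - 2)*(c + 1/4)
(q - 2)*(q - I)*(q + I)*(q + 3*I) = q^4 - 2*q^3 + 3*I*q^3 + q^2 - 6*I*q^2 - 2*q + 3*I*q - 6*I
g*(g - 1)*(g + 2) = g^3 + g^2 - 2*g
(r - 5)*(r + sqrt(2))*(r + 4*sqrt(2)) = r^3 - 5*r^2 + 5*sqrt(2)*r^2 - 25*sqrt(2)*r + 8*r - 40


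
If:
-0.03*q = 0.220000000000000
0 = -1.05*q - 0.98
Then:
No Solution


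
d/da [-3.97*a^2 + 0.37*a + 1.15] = 0.37 - 7.94*a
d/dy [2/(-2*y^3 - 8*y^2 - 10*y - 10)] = (3*y^2 + 8*y + 5)/(y^3 + 4*y^2 + 5*y + 5)^2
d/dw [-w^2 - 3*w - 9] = -2*w - 3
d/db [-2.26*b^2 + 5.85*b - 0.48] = 5.85 - 4.52*b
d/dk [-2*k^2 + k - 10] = 1 - 4*k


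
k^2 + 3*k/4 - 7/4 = (k - 1)*(k + 7/4)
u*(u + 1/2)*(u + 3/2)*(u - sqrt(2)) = u^4 - sqrt(2)*u^3 + 2*u^3 - 2*sqrt(2)*u^2 + 3*u^2/4 - 3*sqrt(2)*u/4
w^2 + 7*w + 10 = (w + 2)*(w + 5)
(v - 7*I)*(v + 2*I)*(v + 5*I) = v^3 + 39*v + 70*I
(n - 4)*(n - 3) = n^2 - 7*n + 12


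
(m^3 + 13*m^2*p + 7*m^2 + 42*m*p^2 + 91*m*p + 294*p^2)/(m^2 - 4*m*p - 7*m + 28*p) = (m^3 + 13*m^2*p + 7*m^2 + 42*m*p^2 + 91*m*p + 294*p^2)/(m^2 - 4*m*p - 7*m + 28*p)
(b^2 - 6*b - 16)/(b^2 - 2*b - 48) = (b + 2)/(b + 6)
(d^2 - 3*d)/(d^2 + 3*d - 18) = d/(d + 6)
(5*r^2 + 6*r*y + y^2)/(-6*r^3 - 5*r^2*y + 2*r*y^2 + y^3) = (5*r + y)/(-6*r^2 + r*y + y^2)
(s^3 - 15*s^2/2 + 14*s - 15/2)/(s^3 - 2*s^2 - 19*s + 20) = (s - 3/2)/(s + 4)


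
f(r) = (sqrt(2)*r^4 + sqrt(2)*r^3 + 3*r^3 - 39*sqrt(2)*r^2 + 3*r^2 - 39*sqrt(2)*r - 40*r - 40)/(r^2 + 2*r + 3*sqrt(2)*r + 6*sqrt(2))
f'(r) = (-2*r - 3*sqrt(2) - 2)*(sqrt(2)*r^4 + sqrt(2)*r^3 + 3*r^3 - 39*sqrt(2)*r^2 + 3*r^2 - 39*sqrt(2)*r - 40*r - 40)/(r^2 + 2*r + 3*sqrt(2)*r + 6*sqrt(2))^2 + (4*sqrt(2)*r^3 + 3*sqrt(2)*r^2 + 9*r^2 - 78*sqrt(2)*r + 6*r - 39*sqrt(2) - 40)/(r^2 + 2*r + 3*sqrt(2)*r + 6*sqrt(2)) = (2*sqrt(2)*r^5 + 7*sqrt(2)*r^4 + 21*r^4 + 22*sqrt(2)*r^3 + 72*r^3 - 152*r^2 + 24*sqrt(2)*r^2 - 856*r + 36*sqrt(2)*r - 388 - 120*sqrt(2))/(r^4 + 4*r^3 + 6*sqrt(2)*r^3 + 22*r^2 + 24*sqrt(2)*r^2 + 24*sqrt(2)*r + 72*r + 72)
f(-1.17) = -1.76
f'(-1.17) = 16.79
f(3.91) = -12.76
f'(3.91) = 4.51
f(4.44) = -9.92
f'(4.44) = 6.22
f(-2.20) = 237.34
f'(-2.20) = 732.27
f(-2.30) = 190.76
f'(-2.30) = 287.18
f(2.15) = -15.51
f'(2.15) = -1.45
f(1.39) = -13.40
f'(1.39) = -4.11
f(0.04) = -5.02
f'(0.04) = -7.73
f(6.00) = 3.63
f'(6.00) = 11.12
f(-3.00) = 183.93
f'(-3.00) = -112.33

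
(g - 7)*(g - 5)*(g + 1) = g^3 - 11*g^2 + 23*g + 35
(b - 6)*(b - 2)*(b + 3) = b^3 - 5*b^2 - 12*b + 36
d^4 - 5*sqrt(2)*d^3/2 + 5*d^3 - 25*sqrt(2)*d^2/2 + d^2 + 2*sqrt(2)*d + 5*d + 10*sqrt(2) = (d + 5)*(d - 2*sqrt(2))*(d - sqrt(2))*(d + sqrt(2)/2)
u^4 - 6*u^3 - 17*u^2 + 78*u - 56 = (u - 7)*(u - 2)*(u - 1)*(u + 4)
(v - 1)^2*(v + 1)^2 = v^4 - 2*v^2 + 1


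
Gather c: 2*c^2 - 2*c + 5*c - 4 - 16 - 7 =2*c^2 + 3*c - 27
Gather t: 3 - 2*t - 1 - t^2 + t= -t^2 - t + 2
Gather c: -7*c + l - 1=-7*c + l - 1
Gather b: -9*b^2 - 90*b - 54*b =-9*b^2 - 144*b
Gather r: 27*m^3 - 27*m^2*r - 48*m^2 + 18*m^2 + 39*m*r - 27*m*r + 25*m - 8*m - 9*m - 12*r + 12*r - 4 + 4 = 27*m^3 - 30*m^2 + 8*m + r*(-27*m^2 + 12*m)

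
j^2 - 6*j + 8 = (j - 4)*(j - 2)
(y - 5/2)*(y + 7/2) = y^2 + y - 35/4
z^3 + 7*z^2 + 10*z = z*(z + 2)*(z + 5)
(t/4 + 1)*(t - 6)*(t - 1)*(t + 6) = t^4/4 + 3*t^3/4 - 10*t^2 - 27*t + 36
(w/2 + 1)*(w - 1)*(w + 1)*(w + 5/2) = w^4/2 + 9*w^3/4 + 2*w^2 - 9*w/4 - 5/2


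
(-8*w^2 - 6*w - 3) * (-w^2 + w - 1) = 8*w^4 - 2*w^3 + 5*w^2 + 3*w + 3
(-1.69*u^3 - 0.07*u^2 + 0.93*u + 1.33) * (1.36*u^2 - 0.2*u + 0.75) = -2.2984*u^5 + 0.2428*u^4 + 0.0113000000000001*u^3 + 1.5703*u^2 + 0.4315*u + 0.9975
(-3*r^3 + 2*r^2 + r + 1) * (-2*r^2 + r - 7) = 6*r^5 - 7*r^4 + 21*r^3 - 15*r^2 - 6*r - 7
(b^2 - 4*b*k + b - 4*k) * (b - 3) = b^3 - 4*b^2*k - 2*b^2 + 8*b*k - 3*b + 12*k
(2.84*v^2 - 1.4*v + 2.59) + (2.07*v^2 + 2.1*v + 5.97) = 4.91*v^2 + 0.7*v + 8.56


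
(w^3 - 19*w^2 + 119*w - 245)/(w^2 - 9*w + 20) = (w^2 - 14*w + 49)/(w - 4)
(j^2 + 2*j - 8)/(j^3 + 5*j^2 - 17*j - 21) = (j^2 + 2*j - 8)/(j^3 + 5*j^2 - 17*j - 21)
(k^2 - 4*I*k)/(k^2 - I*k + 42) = k*(k - 4*I)/(k^2 - I*k + 42)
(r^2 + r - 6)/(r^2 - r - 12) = (r - 2)/(r - 4)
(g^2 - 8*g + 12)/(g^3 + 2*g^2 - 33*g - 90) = (g - 2)/(g^2 + 8*g + 15)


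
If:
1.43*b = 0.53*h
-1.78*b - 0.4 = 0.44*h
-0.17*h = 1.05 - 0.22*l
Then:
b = -0.13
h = -0.36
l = 4.49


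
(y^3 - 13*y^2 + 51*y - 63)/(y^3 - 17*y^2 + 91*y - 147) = (y - 3)/(y - 7)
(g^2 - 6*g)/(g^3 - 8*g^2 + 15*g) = (g - 6)/(g^2 - 8*g + 15)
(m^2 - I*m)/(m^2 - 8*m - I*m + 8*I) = m/(m - 8)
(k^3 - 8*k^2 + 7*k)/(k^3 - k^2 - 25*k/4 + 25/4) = 4*k*(k - 7)/(4*k^2 - 25)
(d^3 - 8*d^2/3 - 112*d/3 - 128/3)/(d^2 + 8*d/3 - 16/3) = (3*d^2 - 20*d - 32)/(3*d - 4)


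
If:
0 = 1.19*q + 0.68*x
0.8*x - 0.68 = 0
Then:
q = -0.49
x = 0.85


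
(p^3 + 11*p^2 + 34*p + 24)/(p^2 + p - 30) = (p^2 + 5*p + 4)/(p - 5)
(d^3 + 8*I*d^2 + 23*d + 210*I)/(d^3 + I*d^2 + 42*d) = (d^2 + I*d + 30)/(d*(d - 6*I))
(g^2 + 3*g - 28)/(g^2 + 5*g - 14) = (g - 4)/(g - 2)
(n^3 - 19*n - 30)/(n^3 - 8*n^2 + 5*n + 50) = (n + 3)/(n - 5)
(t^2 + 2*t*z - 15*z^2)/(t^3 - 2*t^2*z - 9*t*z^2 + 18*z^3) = (-t - 5*z)/(-t^2 - t*z + 6*z^2)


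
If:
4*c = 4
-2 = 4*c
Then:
No Solution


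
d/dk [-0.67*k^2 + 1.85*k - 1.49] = 1.85 - 1.34*k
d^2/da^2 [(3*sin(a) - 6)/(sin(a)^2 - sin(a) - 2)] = 3*(2 - sin(a))/(sin(a) + 1)^2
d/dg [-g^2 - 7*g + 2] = -2*g - 7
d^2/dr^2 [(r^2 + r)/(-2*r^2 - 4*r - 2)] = 1/(r^3 + 3*r^2 + 3*r + 1)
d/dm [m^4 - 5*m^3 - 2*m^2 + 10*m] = 4*m^3 - 15*m^2 - 4*m + 10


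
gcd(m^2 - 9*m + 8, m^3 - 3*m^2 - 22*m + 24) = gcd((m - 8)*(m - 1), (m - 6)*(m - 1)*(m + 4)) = m - 1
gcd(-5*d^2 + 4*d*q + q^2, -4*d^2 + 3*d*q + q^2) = -d + q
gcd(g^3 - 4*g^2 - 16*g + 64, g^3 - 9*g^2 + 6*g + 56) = g - 4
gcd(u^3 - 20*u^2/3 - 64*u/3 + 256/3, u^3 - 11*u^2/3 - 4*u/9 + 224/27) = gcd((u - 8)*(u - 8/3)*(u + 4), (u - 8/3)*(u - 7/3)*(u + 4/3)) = u - 8/3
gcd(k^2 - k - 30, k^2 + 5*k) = k + 5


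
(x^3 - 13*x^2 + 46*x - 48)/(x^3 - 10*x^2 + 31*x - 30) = (x - 8)/(x - 5)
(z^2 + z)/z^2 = (z + 1)/z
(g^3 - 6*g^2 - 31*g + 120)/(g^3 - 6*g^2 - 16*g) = (g^2 + 2*g - 15)/(g*(g + 2))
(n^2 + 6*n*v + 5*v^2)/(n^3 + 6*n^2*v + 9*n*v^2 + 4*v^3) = (n + 5*v)/(n^2 + 5*n*v + 4*v^2)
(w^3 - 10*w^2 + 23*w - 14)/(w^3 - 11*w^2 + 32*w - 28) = (w - 1)/(w - 2)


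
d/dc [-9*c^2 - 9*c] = -18*c - 9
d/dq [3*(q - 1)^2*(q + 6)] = 3*(q - 1)*(3*q + 11)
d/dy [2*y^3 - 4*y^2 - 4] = 2*y*(3*y - 4)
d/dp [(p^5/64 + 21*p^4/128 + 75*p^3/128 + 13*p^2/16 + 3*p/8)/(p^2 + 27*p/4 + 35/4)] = (24*p^6 + 384*p^5 + 2351*p^4 + 6990*p^3 + 10491*p^2 + 7280*p + 1680)/(32*(16*p^4 + 216*p^3 + 1009*p^2 + 1890*p + 1225))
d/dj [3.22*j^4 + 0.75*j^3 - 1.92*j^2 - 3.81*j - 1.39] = 12.88*j^3 + 2.25*j^2 - 3.84*j - 3.81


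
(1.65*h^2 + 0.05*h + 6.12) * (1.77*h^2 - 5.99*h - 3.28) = 2.9205*h^4 - 9.795*h^3 + 5.1209*h^2 - 36.8228*h - 20.0736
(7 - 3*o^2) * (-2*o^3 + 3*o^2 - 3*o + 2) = 6*o^5 - 9*o^4 - 5*o^3 + 15*o^2 - 21*o + 14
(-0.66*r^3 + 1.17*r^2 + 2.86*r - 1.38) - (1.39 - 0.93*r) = -0.66*r^3 + 1.17*r^2 + 3.79*r - 2.77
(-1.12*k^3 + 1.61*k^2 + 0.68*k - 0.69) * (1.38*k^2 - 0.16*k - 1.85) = -1.5456*k^5 + 2.401*k^4 + 2.7528*k^3 - 4.0395*k^2 - 1.1476*k + 1.2765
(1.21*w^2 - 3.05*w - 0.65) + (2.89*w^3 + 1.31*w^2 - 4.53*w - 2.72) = 2.89*w^3 + 2.52*w^2 - 7.58*w - 3.37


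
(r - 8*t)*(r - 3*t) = r^2 - 11*r*t + 24*t^2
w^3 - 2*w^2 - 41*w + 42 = (w - 7)*(w - 1)*(w + 6)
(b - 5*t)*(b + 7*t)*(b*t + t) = b^3*t + 2*b^2*t^2 + b^2*t - 35*b*t^3 + 2*b*t^2 - 35*t^3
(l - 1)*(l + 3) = l^2 + 2*l - 3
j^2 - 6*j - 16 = (j - 8)*(j + 2)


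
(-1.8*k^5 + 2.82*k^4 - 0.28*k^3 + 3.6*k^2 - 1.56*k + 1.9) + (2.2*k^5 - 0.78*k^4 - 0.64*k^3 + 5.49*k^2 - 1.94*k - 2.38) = 0.4*k^5 + 2.04*k^4 - 0.92*k^3 + 9.09*k^2 - 3.5*k - 0.48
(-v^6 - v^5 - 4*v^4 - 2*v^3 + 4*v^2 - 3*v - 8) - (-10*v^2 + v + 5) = -v^6 - v^5 - 4*v^4 - 2*v^3 + 14*v^2 - 4*v - 13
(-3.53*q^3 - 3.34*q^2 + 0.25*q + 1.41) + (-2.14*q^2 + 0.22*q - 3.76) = -3.53*q^3 - 5.48*q^2 + 0.47*q - 2.35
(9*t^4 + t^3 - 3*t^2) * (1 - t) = -9*t^5 + 8*t^4 + 4*t^3 - 3*t^2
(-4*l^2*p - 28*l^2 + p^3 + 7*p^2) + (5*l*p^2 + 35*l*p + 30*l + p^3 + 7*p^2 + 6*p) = -4*l^2*p - 28*l^2 + 5*l*p^2 + 35*l*p + 30*l + 2*p^3 + 14*p^2 + 6*p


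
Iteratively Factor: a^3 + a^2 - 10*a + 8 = (a + 4)*(a^2 - 3*a + 2) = (a - 2)*(a + 4)*(a - 1)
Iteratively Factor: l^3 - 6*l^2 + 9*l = (l)*(l^2 - 6*l + 9) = l*(l - 3)*(l - 3)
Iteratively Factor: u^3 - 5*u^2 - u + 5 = (u - 1)*(u^2 - 4*u - 5) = (u - 5)*(u - 1)*(u + 1)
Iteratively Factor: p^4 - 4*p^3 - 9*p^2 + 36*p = (p - 3)*(p^3 - p^2 - 12*p) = p*(p - 3)*(p^2 - p - 12) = p*(p - 3)*(p + 3)*(p - 4)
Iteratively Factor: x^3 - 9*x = (x - 3)*(x^2 + 3*x) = (x - 3)*(x + 3)*(x)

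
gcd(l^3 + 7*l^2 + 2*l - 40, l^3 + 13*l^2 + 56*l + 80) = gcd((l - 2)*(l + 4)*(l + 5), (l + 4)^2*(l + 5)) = l^2 + 9*l + 20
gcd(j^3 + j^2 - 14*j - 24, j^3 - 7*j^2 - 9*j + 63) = j + 3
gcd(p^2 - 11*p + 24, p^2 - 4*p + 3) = p - 3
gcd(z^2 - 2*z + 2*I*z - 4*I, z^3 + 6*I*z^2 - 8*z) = z + 2*I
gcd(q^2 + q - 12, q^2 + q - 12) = q^2 + q - 12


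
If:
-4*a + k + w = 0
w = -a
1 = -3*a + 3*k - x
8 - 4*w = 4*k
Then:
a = 1/2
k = 5/2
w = -1/2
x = 5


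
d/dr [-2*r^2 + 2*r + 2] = 2 - 4*r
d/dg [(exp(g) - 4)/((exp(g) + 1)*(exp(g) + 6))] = (-exp(2*g) + 8*exp(g) + 34)*exp(g)/(exp(4*g) + 14*exp(3*g) + 61*exp(2*g) + 84*exp(g) + 36)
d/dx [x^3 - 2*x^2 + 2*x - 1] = 3*x^2 - 4*x + 2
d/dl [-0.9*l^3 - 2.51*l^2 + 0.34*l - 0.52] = -2.7*l^2 - 5.02*l + 0.34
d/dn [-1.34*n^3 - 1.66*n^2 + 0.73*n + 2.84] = -4.02*n^2 - 3.32*n + 0.73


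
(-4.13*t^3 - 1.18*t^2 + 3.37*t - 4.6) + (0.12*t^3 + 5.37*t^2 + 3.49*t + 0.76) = -4.01*t^3 + 4.19*t^2 + 6.86*t - 3.84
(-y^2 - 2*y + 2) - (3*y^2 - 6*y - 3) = -4*y^2 + 4*y + 5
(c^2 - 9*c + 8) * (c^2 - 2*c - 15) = c^4 - 11*c^3 + 11*c^2 + 119*c - 120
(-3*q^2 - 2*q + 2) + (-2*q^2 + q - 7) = -5*q^2 - q - 5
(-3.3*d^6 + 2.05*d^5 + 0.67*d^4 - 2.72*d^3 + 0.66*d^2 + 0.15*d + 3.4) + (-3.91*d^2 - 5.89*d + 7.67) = -3.3*d^6 + 2.05*d^5 + 0.67*d^4 - 2.72*d^3 - 3.25*d^2 - 5.74*d + 11.07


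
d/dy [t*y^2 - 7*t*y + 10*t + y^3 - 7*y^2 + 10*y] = 2*t*y - 7*t + 3*y^2 - 14*y + 10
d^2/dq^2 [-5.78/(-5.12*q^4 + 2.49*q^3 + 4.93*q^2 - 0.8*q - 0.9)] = ((-355.1232*q^2 + 86.3532*q + 56.9908)*(5.12*q^4 - 2.49*q^3 - 4.93*q^2 + 0.8*q + 0.9) + 5.78*(20.48*q^3 - 7.47*q^2 - 9.86*q + 0.8)*(40.96*q^3 - 14.94*q^2 - 19.72*q + 1.6))/(5.12*q^4 - 2.49*q^3 - 4.93*q^2 + 0.8*q + 0.9)^3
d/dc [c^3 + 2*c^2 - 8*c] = 3*c^2 + 4*c - 8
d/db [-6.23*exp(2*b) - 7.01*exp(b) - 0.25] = (-12.46*exp(b) - 7.01)*exp(b)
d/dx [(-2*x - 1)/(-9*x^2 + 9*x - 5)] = (-18*x^2 - 18*x + 19)/(81*x^4 - 162*x^3 + 171*x^2 - 90*x + 25)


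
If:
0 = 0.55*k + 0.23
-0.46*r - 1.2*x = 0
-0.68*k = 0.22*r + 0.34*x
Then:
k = -0.42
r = 3.17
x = -1.22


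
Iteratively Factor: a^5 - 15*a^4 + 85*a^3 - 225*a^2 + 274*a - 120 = (a - 1)*(a^4 - 14*a^3 + 71*a^2 - 154*a + 120) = (a - 3)*(a - 1)*(a^3 - 11*a^2 + 38*a - 40) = (a - 4)*(a - 3)*(a - 1)*(a^2 - 7*a + 10) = (a - 5)*(a - 4)*(a - 3)*(a - 1)*(a - 2)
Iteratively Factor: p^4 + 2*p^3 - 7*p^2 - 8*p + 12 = (p - 1)*(p^3 + 3*p^2 - 4*p - 12) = (p - 1)*(p + 3)*(p^2 - 4) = (p - 2)*(p - 1)*(p + 3)*(p + 2)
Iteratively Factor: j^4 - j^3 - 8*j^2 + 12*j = (j - 2)*(j^3 + j^2 - 6*j) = j*(j - 2)*(j^2 + j - 6) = j*(j - 2)*(j + 3)*(j - 2)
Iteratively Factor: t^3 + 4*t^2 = (t + 4)*(t^2) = t*(t + 4)*(t)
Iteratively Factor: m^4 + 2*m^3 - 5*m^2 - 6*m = (m)*(m^3 + 2*m^2 - 5*m - 6) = m*(m + 1)*(m^2 + m - 6) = m*(m - 2)*(m + 1)*(m + 3)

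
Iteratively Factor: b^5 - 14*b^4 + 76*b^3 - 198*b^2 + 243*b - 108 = (b - 3)*(b^4 - 11*b^3 + 43*b^2 - 69*b + 36) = (b - 4)*(b - 3)*(b^3 - 7*b^2 + 15*b - 9) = (b - 4)*(b - 3)*(b - 1)*(b^2 - 6*b + 9) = (b - 4)*(b - 3)^2*(b - 1)*(b - 3)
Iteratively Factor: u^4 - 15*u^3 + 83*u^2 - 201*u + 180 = (u - 5)*(u^3 - 10*u^2 + 33*u - 36) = (u - 5)*(u - 3)*(u^2 - 7*u + 12) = (u - 5)*(u - 4)*(u - 3)*(u - 3)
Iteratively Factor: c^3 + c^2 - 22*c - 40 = (c + 4)*(c^2 - 3*c - 10) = (c + 2)*(c + 4)*(c - 5)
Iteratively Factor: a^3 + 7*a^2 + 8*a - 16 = (a - 1)*(a^2 + 8*a + 16) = (a - 1)*(a + 4)*(a + 4)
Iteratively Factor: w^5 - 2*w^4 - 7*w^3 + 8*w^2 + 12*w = (w)*(w^4 - 2*w^3 - 7*w^2 + 8*w + 12) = w*(w - 2)*(w^3 - 7*w - 6) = w*(w - 2)*(w + 1)*(w^2 - w - 6) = w*(w - 2)*(w + 1)*(w + 2)*(w - 3)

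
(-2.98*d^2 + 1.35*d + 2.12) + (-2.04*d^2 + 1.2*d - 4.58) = -5.02*d^2 + 2.55*d - 2.46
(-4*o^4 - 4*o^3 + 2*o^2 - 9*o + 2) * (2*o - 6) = -8*o^5 + 16*o^4 + 28*o^3 - 30*o^2 + 58*o - 12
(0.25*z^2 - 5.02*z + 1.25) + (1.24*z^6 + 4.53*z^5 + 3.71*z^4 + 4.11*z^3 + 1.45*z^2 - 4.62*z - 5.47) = 1.24*z^6 + 4.53*z^5 + 3.71*z^4 + 4.11*z^3 + 1.7*z^2 - 9.64*z - 4.22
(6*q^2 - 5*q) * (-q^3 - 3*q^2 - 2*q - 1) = -6*q^5 - 13*q^4 + 3*q^3 + 4*q^2 + 5*q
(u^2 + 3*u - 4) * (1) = u^2 + 3*u - 4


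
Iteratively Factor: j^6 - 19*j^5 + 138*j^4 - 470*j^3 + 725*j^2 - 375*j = (j - 5)*(j^5 - 14*j^4 + 68*j^3 - 130*j^2 + 75*j) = j*(j - 5)*(j^4 - 14*j^3 + 68*j^2 - 130*j + 75) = j*(j - 5)*(j - 1)*(j^3 - 13*j^2 + 55*j - 75) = j*(j - 5)^2*(j - 1)*(j^2 - 8*j + 15) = j*(j - 5)^3*(j - 1)*(j - 3)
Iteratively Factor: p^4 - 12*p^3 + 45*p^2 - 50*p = (p - 5)*(p^3 - 7*p^2 + 10*p) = (p - 5)^2*(p^2 - 2*p) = (p - 5)^2*(p - 2)*(p)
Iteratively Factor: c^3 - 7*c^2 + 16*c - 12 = (c - 2)*(c^2 - 5*c + 6) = (c - 3)*(c - 2)*(c - 2)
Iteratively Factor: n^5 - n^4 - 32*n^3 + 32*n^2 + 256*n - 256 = (n - 4)*(n^4 + 3*n^3 - 20*n^2 - 48*n + 64) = (n - 4)*(n + 4)*(n^3 - n^2 - 16*n + 16) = (n - 4)^2*(n + 4)*(n^2 + 3*n - 4) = (n - 4)^2*(n + 4)^2*(n - 1)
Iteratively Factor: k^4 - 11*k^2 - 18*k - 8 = (k + 2)*(k^3 - 2*k^2 - 7*k - 4) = (k + 1)*(k + 2)*(k^2 - 3*k - 4) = (k + 1)^2*(k + 2)*(k - 4)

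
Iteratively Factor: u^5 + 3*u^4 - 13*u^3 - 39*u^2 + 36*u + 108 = (u - 3)*(u^4 + 6*u^3 + 5*u^2 - 24*u - 36) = (u - 3)*(u - 2)*(u^3 + 8*u^2 + 21*u + 18) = (u - 3)*(u - 2)*(u + 2)*(u^2 + 6*u + 9) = (u - 3)*(u - 2)*(u + 2)*(u + 3)*(u + 3)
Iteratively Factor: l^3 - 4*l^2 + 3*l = (l - 3)*(l^2 - l) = (l - 3)*(l - 1)*(l)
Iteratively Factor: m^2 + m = (m + 1)*(m)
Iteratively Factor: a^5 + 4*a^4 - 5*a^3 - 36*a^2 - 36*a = (a - 3)*(a^4 + 7*a^3 + 16*a^2 + 12*a) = (a - 3)*(a + 2)*(a^3 + 5*a^2 + 6*a) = (a - 3)*(a + 2)*(a + 3)*(a^2 + 2*a) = a*(a - 3)*(a + 2)*(a + 3)*(a + 2)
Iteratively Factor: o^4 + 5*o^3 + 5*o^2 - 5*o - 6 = (o + 2)*(o^3 + 3*o^2 - o - 3) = (o + 1)*(o + 2)*(o^2 + 2*o - 3) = (o - 1)*(o + 1)*(o + 2)*(o + 3)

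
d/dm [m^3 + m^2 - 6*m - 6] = 3*m^2 + 2*m - 6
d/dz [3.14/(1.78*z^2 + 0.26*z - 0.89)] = (-11.1784*z - 0.8164)/(1.78*z^2 + 0.26*z - 0.89)^2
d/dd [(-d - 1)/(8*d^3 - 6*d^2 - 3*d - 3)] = 2*d*(8*d^2 + 9*d - 6)/(64*d^6 - 96*d^5 - 12*d^4 - 12*d^3 + 45*d^2 + 18*d + 9)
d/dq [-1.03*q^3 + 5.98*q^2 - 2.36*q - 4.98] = -3.09*q^2 + 11.96*q - 2.36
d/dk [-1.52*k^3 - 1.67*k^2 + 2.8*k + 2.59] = -4.56*k^2 - 3.34*k + 2.8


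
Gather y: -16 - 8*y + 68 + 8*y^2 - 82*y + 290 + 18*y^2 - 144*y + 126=26*y^2 - 234*y + 468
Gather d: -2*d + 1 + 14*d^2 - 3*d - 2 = 14*d^2 - 5*d - 1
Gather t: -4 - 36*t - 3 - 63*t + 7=-99*t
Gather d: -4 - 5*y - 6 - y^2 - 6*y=-y^2 - 11*y - 10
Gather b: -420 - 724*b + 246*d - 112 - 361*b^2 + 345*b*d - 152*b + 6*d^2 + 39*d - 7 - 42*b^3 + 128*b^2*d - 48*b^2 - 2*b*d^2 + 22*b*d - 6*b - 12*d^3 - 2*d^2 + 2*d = -42*b^3 + b^2*(128*d - 409) + b*(-2*d^2 + 367*d - 882) - 12*d^3 + 4*d^2 + 287*d - 539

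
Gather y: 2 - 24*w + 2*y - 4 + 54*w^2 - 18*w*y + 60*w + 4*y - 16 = 54*w^2 + 36*w + y*(6 - 18*w) - 18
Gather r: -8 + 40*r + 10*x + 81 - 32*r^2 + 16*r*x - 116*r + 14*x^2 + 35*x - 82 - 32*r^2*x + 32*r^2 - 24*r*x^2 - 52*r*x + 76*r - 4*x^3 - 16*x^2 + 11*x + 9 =-32*r^2*x + r*(-24*x^2 - 36*x) - 4*x^3 - 2*x^2 + 56*x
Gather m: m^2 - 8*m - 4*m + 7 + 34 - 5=m^2 - 12*m + 36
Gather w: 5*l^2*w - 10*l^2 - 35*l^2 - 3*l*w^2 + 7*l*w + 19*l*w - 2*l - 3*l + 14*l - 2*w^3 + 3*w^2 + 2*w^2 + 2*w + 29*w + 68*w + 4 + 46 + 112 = -45*l^2 + 9*l - 2*w^3 + w^2*(5 - 3*l) + w*(5*l^2 + 26*l + 99) + 162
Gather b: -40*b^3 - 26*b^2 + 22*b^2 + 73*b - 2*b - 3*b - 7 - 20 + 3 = -40*b^3 - 4*b^2 + 68*b - 24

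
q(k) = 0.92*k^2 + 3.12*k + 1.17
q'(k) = 1.84*k + 3.12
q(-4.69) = 6.77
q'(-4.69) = -5.51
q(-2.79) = -0.37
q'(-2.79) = -2.01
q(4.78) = 37.10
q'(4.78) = 11.92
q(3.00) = 18.81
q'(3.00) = 8.64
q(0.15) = 1.66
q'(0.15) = 3.40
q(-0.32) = 0.27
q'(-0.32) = 2.53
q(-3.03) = 0.16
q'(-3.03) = -2.46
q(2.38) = 13.81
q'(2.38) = 7.50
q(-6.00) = 15.57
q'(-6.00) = -7.92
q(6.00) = 53.01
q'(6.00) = 14.16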